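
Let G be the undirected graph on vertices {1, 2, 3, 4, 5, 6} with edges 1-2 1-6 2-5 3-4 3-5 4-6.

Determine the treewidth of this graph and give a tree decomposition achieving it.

Treewidth 2.
One optimal decomposition is:
Bags: B1 = {1, 4, 6}  B2 = {1, 2, 4}  B3 = {2, 4, 5}  B4 = {3, 4, 5}
Tree: B1–B2, B2–B3, B3–B4

Every bag has size at most 3, so the width is 3 − 1 = 2 and tw(G) ≤ 2. Since 4–6–1–2–5–3–4 is a cycle in G, G is not acyclic. Forests are exactly the graphs of treewidth ≤ 1, so tw(G) ≥ 2. The upper and lower bounds meet at 2, so that is the treewidth.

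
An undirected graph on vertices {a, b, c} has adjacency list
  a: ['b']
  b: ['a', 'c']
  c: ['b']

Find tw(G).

1

A width-1 tree decomposition is:
Bags: B1 = {a, b}  B2 = {b, c}
Tree: B1–B2
The largest bag has 2 vertices, giving width 1; this decomposition certifies tw(G) ≤ 1. Since G has at least one edge (e.g. a–b), it is not an edgeless graph, so tw(G) ≥ 1. Hence tw(G) = 1 exactly.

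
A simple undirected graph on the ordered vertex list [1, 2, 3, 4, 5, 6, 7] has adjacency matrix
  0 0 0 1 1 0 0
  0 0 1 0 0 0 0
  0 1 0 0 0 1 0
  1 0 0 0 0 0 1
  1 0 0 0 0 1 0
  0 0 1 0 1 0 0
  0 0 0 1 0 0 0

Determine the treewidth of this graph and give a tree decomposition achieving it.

Treewidth 1.
One optimal decomposition is:
Bags: B1 = {2, 3}  B2 = {3, 6}  B3 = {5, 6}  B4 = {1, 5}  B5 = {1, 4}  B6 = {4, 7}
Tree: B1–B2, B2–B3, B3–B4, B4–B5, B5–B6

The largest bag has 2 vertices, giving width 1; this decomposition certifies tw(G) ≤ 1. Since G has at least one edge (e.g. 2–3), it is not an edgeless graph, so tw(G) ≥ 1. Therefore the treewidth is 1.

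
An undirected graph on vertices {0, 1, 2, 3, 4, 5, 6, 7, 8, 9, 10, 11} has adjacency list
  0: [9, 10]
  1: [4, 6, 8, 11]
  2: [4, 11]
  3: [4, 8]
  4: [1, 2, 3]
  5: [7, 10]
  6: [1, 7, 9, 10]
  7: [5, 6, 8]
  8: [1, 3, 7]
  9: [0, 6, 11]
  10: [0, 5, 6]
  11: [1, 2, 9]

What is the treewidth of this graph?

3

A width-3 tree decomposition is:
Bags: B1 = {2, 3, 4, 8}  B2 = {1, 2, 4, 8}  B3 = {1, 2, 8, 11}  B4 = {1, 7, 8, 11}  B5 = {1, 6, 7, 11}  B6 = {6, 7, 9, 11}  B7 = {5, 6, 7, 9}  B8 = {5, 6, 9, 10}  B9 = {0, 5, 9, 10}
Tree: B1–B2, B2–B3, B3–B4, B4–B5, B5–B6, B6–B7, B7–B8, B8–B9
The largest bag has 4 vertices, giving width 3; this decomposition certifies tw(G) ≤ 3. For the lower bound: the 4 vertex sets {2,3,4}, {8}, {1}, {6,7,9,11} are disjoint, each induces a connected subgraph, and every pair is joined by at least one edge of G. Contracting each set to a single vertex therefore yields K_{4} as a minor, and since treewidth is minor-monotone, tw(G) ≥ tw(K_{4}) = 3. Therefore the treewidth is 3.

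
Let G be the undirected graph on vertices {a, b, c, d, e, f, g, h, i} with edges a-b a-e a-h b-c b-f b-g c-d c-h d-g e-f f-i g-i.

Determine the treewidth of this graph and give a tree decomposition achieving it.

Treewidth 3.
One optimal decomposition is:
Bags: B1 = {c, d, g, h}  B2 = {b, c, g, h}  B3 = {a, b, g, h}  B4 = {a, b, g, i}  B5 = {a, b, f, i}  B6 = {a, e, f, i}
Tree: B1–B2, B2–B3, B3–B4, B4–B5, B5–B6

The largest bag has 4 vertices, giving width 3; this decomposition certifies tw(G) ≤ 3. For the lower bound: the 4 vertex sets {c,d,h}, {g}, {b}, {a,e,f,i} are disjoint, each induces a connected subgraph, and every pair is joined by at least one edge of G. Contracting each set to a single vertex therefore yields K_{4} as a minor, and since treewidth is minor-monotone, tw(G) ≥ tw(K_{4}) = 3. Therefore the treewidth is 3.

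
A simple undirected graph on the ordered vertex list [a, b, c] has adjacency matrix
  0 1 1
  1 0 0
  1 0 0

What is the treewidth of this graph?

A width-1 tree decomposition is:
Bags: B1 = {a, b}  B2 = {a, c}
Tree: B1–B2
Each bag holds 2 vertices, so the decomposition has width 1, which upper-bounds the treewidth. Any graph with an edge has treewidth ≥ 1, and G has the edge a–b. The upper and lower bounds meet at 1, so that is the treewidth.

1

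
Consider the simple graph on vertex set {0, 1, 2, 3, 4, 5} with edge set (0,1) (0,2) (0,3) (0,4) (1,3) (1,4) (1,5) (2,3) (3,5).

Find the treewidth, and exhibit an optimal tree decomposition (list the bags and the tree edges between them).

Treewidth 2.
One optimal decomposition is:
Bags: B1 = {0, 1, 3}  B2 = {0, 1, 4}  B3 = {1, 3, 5}  B4 = {0, 2, 3}
Tree: B1–B2, B1–B3, B1–B4

Each bag holds 3 vertices, so the decomposition has width 2, which upper-bounds the treewidth. For the lower bound, the 3 vertices {0, 1, 3} are pairwise adjacent, and any tree decomposition puts a clique entirely inside one bag — forcing width ≥ 2. The upper and lower bounds meet at 2, so that is the treewidth.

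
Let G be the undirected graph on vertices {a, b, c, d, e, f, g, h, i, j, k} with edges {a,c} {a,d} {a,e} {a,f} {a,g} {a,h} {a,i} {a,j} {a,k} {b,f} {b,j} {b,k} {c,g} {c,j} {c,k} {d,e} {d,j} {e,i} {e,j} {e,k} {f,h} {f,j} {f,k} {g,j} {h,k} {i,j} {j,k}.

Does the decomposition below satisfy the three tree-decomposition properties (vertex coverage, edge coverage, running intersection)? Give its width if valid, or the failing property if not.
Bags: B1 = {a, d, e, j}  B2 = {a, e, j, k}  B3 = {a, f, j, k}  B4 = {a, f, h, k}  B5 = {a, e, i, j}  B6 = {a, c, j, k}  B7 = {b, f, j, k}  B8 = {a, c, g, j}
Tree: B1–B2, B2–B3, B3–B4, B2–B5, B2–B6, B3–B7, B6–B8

Vertex coverage: the bags together contain {a, b, c, d, e, f, g, h, i, j, k}, the full vertex set. Edge coverage: each edge of G has both endpoints in at least one bag. Running intersection: for every vertex, the bags containing it form a connected subtree. All three properties hold, so this is a valid tree decomposition of width max|bag| − 1 = 3, and hence tw(G) ≤ 3.

Yes; width 3.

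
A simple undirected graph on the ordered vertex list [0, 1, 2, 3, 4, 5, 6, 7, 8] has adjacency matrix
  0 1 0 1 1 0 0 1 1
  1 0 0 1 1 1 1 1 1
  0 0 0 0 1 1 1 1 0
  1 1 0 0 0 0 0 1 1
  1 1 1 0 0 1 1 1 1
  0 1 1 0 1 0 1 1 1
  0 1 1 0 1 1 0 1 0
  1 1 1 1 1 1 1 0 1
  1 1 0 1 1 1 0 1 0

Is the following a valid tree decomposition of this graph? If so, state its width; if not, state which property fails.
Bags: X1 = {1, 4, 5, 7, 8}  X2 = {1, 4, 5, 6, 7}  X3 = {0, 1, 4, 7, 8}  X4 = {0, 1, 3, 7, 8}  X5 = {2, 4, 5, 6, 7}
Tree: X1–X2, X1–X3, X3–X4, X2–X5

Yes; width 4.

Vertex coverage: the bags together contain {0, 1, 2, 3, 4, 5, 6, 7, 8}, the full vertex set. Edge coverage: each edge of G has both endpoints in at least one bag. Running intersection: for every vertex, the bags containing it form a connected subtree. All three properties hold, so this is a valid tree decomposition of width max|bag| − 1 = 4, and hence tw(G) ≤ 4.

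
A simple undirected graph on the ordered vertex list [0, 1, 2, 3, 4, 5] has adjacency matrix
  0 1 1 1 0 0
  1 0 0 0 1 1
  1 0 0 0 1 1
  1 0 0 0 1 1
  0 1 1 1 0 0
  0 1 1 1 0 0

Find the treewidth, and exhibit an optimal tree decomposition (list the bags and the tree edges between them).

Treewidth 3.
One such decomposition:
Bags: B1 = {0, 1, 2, 3}  B2 = {1, 2, 3, 5}  B3 = {1, 2, 3, 4}
Tree: B1–B2, B2–B3

Each bag holds 4 vertices, so the decomposition has width 3, which upper-bounds the treewidth. For the lower bound: the 4 vertex sets {0,1}, {2,5}, {3}, {4} are disjoint, each induces a connected subgraph, and every pair is joined by at least one edge of G. Contracting each set to a single vertex therefore yields K_{4} as a minor, and since treewidth is minor-monotone, tw(G) ≥ tw(K_{4}) = 3. Therefore the treewidth is 3.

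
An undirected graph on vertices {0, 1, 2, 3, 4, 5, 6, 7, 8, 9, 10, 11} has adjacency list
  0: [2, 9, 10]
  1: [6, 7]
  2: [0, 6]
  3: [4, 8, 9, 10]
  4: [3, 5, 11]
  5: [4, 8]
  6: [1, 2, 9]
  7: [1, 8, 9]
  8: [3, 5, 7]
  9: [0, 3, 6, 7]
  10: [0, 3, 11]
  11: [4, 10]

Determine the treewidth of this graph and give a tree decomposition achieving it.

Treewidth 3.
One optimal decomposition is:
Bags: B1 = {0, 1, 2, 6}  B2 = {0, 1, 6, 9}  B3 = {0, 1, 7, 9}  B4 = {0, 7, 9, 10}  B5 = {3, 7, 9, 10}  B6 = {3, 7, 8, 10}  B7 = {3, 8, 10, 11}  B8 = {3, 4, 8, 11}  B9 = {4, 5, 8, 11}
Tree: B1–B2, B2–B3, B3–B4, B4–B5, B5–B6, B6–B7, B7–B8, B8–B9

Each bag holds 4 vertices, so the decomposition has width 3, which upper-bounds the treewidth. For the lower bound: the 4 vertex sets {1,2,6}, {0}, {9}, {3,7,8,10} are disjoint, each induces a connected subgraph, and every pair is joined by at least one edge of G. Contracting each set to a single vertex therefore yields K_{4} as a minor, and since treewidth is minor-monotone, tw(G) ≥ tw(K_{4}) = 3. Combining the bounds, tw(G) = 3.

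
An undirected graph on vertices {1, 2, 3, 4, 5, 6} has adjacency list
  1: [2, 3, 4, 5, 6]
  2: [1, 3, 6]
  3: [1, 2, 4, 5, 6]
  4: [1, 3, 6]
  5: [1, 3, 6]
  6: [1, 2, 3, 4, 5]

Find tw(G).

3

A width-3 tree decomposition is:
Bags: B1 = {1, 2, 3, 6}  B2 = {1, 3, 5, 6}  B3 = {1, 3, 4, 6}
Tree: B1–B2, B1–B3
Every bag has size at most 4, so the width is 4 − 1 = 3 and tw(G) ≤ 3. For the lower bound, the 4 vertices {1, 2, 3, 6} are pairwise adjacent, and any tree decomposition puts a clique entirely inside one bag — forcing width ≥ 3. Hence tw(G) = 3 exactly.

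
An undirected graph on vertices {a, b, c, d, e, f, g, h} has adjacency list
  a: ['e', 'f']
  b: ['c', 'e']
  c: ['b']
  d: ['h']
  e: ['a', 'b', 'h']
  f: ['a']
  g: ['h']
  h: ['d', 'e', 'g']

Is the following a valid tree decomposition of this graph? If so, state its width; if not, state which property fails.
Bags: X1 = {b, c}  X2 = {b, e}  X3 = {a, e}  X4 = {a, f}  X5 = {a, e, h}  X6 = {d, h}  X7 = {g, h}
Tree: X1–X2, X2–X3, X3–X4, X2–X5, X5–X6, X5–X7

A tree decomposition must satisfy three properties: every vertex lies in some bag; for every edge, both endpoints lie together in some bag; and for every vertex, the bags containing it form a connected subtree. Here bags containing vertex a are not connected in the tree, so the decomposition is invalid.

No — bags containing vertex a are not connected in the tree.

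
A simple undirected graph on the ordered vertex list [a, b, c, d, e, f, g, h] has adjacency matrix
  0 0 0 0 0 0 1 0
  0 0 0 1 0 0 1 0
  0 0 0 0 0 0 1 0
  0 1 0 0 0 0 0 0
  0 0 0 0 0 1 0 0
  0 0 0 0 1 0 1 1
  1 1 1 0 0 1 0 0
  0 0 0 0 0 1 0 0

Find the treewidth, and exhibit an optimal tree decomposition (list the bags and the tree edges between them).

Every bag has size at most 2, so the width is 2 − 1 = 1 and tw(G) ≤ 1. Any graph with an edge has treewidth ≥ 1, and G has the edge f–g. Therefore the treewidth is 1.

Treewidth 1.
Bags: B1 = {f, g}  B2 = {b, g}  B3 = {f, h}  B4 = {c, g}  B5 = {e, f}  B6 = {a, g}  B7 = {b, d}
Tree: B1–B2, B1–B3, B1–B4, B3–B5, B2–B6, B2–B7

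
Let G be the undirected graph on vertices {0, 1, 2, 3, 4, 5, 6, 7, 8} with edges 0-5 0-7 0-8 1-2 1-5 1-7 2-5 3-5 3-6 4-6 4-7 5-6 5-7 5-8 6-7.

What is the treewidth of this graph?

A width-2 tree decomposition is:
Bags: B1 = {5, 6, 7}  B2 = {1, 5, 7}  B3 = {3, 5, 6}  B4 = {0, 5, 7}  B5 = {4, 6, 7}  B6 = {0, 5, 8}  B7 = {1, 2, 5}
Tree: B1–B2, B1–B3, B1–B4, B1–B5, B4–B6, B2–B7
Each bag holds 3 vertices, so the decomposition has width 2, which upper-bounds the treewidth. For the lower bound, the 3 vertices {4, 6, 7} are pairwise adjacent, and any tree decomposition puts a clique entirely inside one bag — forcing width ≥ 2. The upper and lower bounds meet at 2, so that is the treewidth.

2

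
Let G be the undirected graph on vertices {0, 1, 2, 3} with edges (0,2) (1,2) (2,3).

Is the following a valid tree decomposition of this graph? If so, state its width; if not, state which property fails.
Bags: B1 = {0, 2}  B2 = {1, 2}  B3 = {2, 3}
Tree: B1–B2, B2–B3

Every vertex of G appears in some bag (union = {0, 1, 2, 3}); every edge is covered by a bag; and for each vertex v the set of bags containing v is connected in the bag tree. The decomposition is therefore valid. The largest bag has 2 vertices, so the width is 1.

Yes; width 1.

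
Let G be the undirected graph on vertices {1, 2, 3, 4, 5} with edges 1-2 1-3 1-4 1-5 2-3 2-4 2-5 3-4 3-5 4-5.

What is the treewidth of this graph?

A width-4 tree decomposition is:
Bags: B1 = {1, 2, 3, 4, 5}
Tree: (single bag)
A single bag containing all 5 vertices is trivially a valid decomposition of width 4. For the lower bound, the 5 vertices {1, 2, 3, 4, 5} are pairwise adjacent, and any tree decomposition puts a clique entirely inside one bag — forcing width ≥ 4. Hence tw(G) = 4 exactly.

4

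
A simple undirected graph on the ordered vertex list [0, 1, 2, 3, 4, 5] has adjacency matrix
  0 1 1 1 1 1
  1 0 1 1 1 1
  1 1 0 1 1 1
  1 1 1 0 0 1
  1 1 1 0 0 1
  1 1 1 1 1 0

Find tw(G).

A width-4 tree decomposition is:
Bags: B1 = {0, 1, 2, 4, 5}  B2 = {0, 1, 2, 3, 5}
Tree: B1–B2
Every bag has size at most 5, so the width is 5 − 1 = 4 and tw(G) ≤ 4. Conversely, {0, 1, 2, 3, 5} is a clique of size 5, and the vertices of any clique must share a bag in every tree decomposition; so some bag has ≥ 5 vertices and tw(G) ≥ 4. Therefore the treewidth is 4.

4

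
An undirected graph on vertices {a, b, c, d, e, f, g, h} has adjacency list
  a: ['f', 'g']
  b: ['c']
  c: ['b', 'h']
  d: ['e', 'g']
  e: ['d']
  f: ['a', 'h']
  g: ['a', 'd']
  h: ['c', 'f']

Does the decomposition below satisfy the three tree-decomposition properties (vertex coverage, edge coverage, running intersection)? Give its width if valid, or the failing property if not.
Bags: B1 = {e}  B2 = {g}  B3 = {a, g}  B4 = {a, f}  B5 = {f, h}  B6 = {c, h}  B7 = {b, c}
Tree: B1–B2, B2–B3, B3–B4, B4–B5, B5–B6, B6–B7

No — vertex d appears in no bag.

A tree decomposition must satisfy three properties: every vertex lies in some bag; for every edge, both endpoints lie together in some bag; and for every vertex, the bags containing it form a connected subtree. Here vertex d appears in no bag, so the decomposition is invalid.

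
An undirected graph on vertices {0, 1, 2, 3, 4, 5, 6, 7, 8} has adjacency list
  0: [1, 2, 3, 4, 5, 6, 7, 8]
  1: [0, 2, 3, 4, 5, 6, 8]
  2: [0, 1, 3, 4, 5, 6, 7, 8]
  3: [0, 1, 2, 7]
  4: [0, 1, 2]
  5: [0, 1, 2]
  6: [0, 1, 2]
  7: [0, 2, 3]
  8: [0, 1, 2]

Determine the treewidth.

3

A width-3 tree decomposition is:
Bags: B1 = {0, 1, 2, 3}  B2 = {0, 1, 2, 8}  B3 = {0, 1, 2, 4}  B4 = {0, 2, 3, 7}  B5 = {0, 1, 2, 5}  B6 = {0, 1, 2, 6}
Tree: B1–B2, B2–B3, B1–B4, B2–B5, B1–B6
Each bag holds 4 vertices, so the decomposition has width 3, which upper-bounds the treewidth. Conversely, {0, 1, 2, 3} is a clique of size 4, and the vertices of any clique must share a bag in every tree decomposition; so some bag has ≥ 4 vertices and tw(G) ≥ 3. Combining the bounds, tw(G) = 3.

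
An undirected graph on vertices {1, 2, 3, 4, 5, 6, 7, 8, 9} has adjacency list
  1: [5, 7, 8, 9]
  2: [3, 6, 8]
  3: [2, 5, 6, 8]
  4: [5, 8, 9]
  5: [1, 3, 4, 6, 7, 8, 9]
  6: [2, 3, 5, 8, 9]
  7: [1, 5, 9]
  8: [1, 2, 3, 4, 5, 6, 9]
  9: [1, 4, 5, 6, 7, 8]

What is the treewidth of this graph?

A width-3 tree decomposition is:
Bags: B1 = {1, 5, 8, 9}  B2 = {5, 6, 8, 9}  B3 = {4, 5, 8, 9}  B4 = {3, 5, 6, 8}  B5 = {1, 5, 7, 9}  B6 = {2, 3, 6, 8}
Tree: B1–B2, B1–B3, B2–B4, B1–B5, B4–B6
The largest bag has 4 vertices, giving width 3; this decomposition certifies tw(G) ≤ 3. For the lower bound, the 4 vertices {2, 3, 6, 8} are pairwise adjacent, and any tree decomposition puts a clique entirely inside one bag — forcing width ≥ 3. Hence tw(G) = 3 exactly.

3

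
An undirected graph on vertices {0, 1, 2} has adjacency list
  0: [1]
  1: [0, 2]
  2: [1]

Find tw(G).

1

A width-1 tree decomposition is:
Bags: B1 = {1, 2}  B2 = {0, 1}
Tree: B1–B2
Each bag holds 2 vertices, so the decomposition has width 1, which upper-bounds the treewidth. Since G has at least one edge (e.g. 1–2), it is not an edgeless graph, so tw(G) ≥ 1. Combining the bounds, tw(G) = 1.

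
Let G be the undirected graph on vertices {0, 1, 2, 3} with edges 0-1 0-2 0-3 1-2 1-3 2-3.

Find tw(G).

A width-3 tree decomposition is:
Bags: B1 = {0, 1, 2, 3}
Tree: (single bag)
A single bag containing all 4 vertices is trivially a valid decomposition of width 3. On the other hand G contains the 4-clique {0, 1, 2, 3}. A clique must lie in a single bag of any decomposition, so no decomposition can have width below 3. Hence tw(G) = 3 exactly.

3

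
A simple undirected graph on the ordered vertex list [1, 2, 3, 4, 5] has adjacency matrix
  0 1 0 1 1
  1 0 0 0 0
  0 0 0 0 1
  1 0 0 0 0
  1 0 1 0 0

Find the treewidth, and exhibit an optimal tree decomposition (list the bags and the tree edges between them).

Every bag has size at most 2, so the width is 2 − 1 = 1 and tw(G) ≤ 1. G has an edge, so its treewidth is at least 1. Combining the bounds, tw(G) = 1.

Treewidth 1.
One such decomposition:
Bags: B1 = {1, 5}  B2 = {1, 2}  B3 = {1, 4}  B4 = {3, 5}
Tree: B1–B2, B2–B3, B1–B4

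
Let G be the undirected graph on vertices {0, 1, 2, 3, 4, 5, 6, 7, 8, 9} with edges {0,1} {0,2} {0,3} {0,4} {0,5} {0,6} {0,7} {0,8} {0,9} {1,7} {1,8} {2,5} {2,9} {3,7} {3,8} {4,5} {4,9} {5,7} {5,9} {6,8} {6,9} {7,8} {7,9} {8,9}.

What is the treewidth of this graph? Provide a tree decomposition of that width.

The largest bag has 4 vertices, giving width 3; this decomposition certifies tw(G) ≤ 3. On the other hand G contains the 4-clique {0, 1, 7, 8}. A clique must lie in a single bag of any decomposition, so no decomposition can have width below 3. The upper and lower bounds meet at 3, so that is the treewidth.

Treewidth 3.
One optimal decomposition is:
Bags: B1 = {0, 7, 8, 9}  B2 = {0, 6, 8, 9}  B3 = {0, 5, 7, 9}  B4 = {0, 4, 5, 9}  B5 = {0, 2, 5, 9}  B6 = {0, 1, 7, 8}  B7 = {0, 3, 7, 8}
Tree: B1–B2, B1–B3, B3–B4, B3–B5, B1–B6, B1–B7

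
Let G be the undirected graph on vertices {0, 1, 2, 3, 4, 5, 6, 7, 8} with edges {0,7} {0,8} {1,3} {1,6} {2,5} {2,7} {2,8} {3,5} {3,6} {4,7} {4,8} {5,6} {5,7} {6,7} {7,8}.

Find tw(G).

A width-2 tree decomposition is:
Bags: B1 = {3, 5, 6}  B2 = {5, 6, 7}  B3 = {2, 5, 7}  B4 = {2, 7, 8}  B5 = {4, 7, 8}  B6 = {1, 3, 6}  B7 = {0, 7, 8}
Tree: B1–B2, B2–B3, B3–B4, B4–B5, B1–B6, B5–B7
The largest bag has 3 vertices, giving width 2; this decomposition certifies tw(G) ≤ 2. For the lower bound, the 3 vertices {1, 3, 6} are pairwise adjacent, and any tree decomposition puts a clique entirely inside one bag — forcing width ≥ 2. The upper and lower bounds meet at 2, so that is the treewidth.

2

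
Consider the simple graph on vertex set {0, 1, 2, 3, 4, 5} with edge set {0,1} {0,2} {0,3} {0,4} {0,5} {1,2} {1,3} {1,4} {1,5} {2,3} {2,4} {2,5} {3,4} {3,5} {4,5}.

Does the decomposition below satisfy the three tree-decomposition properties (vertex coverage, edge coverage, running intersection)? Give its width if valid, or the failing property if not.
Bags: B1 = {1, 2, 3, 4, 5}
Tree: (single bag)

A tree decomposition must satisfy three properties: every vertex lies in some bag; for every edge, both endpoints lie together in some bag; and for every vertex, the bags containing it form a connected subtree. Here vertex 0 appears in no bag, so the decomposition is invalid.

No — vertex 0 appears in no bag.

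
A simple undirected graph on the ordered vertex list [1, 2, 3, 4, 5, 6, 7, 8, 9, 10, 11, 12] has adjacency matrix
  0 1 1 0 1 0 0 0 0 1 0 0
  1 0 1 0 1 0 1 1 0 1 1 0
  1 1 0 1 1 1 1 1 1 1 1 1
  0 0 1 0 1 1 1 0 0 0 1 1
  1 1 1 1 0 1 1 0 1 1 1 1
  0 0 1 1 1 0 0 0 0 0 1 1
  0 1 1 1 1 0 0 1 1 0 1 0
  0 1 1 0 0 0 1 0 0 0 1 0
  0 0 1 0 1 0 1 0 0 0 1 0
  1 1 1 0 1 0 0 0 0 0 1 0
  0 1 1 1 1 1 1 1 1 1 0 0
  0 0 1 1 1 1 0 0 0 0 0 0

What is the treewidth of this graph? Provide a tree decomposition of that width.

Treewidth 4.
One such decomposition:
Bags: B1 = {2, 3, 5, 7, 11}  B2 = {3, 4, 5, 7, 11}  B3 = {2, 3, 7, 8, 11}  B4 = {3, 4, 5, 6, 11}  B5 = {2, 3, 5, 10, 11}  B6 = {3, 4, 5, 6, 12}  B7 = {1, 2, 3, 5, 10}  B8 = {3, 5, 7, 9, 11}
Tree: B1–B2, B1–B3, B2–B4, B1–B5, B4–B6, B5–B7, B1–B8

Each bag holds 5 vertices, so the decomposition has width 4, which upper-bounds the treewidth. On the other hand G contains the 5-clique {2, 3, 7, 8, 11}. A clique must lie in a single bag of any decomposition, so no decomposition can have width below 4. Therefore the treewidth is 4.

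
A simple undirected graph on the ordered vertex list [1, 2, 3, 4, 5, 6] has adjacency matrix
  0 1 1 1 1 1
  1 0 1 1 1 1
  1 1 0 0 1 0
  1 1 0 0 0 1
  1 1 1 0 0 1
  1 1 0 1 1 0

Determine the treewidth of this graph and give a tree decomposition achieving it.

Treewidth 3.
One optimal decomposition is:
Bags: B1 = {1, 2, 5, 6}  B2 = {1, 2, 4, 6}  B3 = {1, 2, 3, 5}
Tree: B1–B2, B1–B3

Each bag holds 4 vertices, so the decomposition has width 3, which upper-bounds the treewidth. Conversely, {1, 2, 4, 6} is a clique of size 4, and the vertices of any clique must share a bag in every tree decomposition; so some bag has ≥ 4 vertices and tw(G) ≥ 3. Therefore the treewidth is 3.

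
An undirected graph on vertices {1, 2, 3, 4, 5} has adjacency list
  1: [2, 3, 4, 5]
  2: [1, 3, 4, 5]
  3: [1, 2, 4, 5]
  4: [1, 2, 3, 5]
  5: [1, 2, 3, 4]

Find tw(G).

4

A width-4 tree decomposition is:
Bags: B1 = {1, 2, 3, 4, 5}
Tree: (single bag)
With just one bag of size 5, the width is 5 − 1 = 4, so tw(G) ≤ 4. Conversely, {1, 2, 3, 4, 5} is a clique of size 5, and the vertices of any clique must share a bag in every tree decomposition; so some bag has ≥ 5 vertices and tw(G) ≥ 4. The upper and lower bounds meet at 4, so that is the treewidth.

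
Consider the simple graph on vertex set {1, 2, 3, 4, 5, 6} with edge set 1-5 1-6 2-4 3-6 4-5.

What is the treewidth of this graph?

A width-1 tree decomposition is:
Bags: B1 = {1, 5}  B2 = {4, 5}  B3 = {1, 6}  B4 = {2, 4}  B5 = {3, 6}
Tree: B1–B2, B1–B3, B2–B4, B3–B5
Every bag has size at most 2, so the width is 2 − 1 = 1 and tw(G) ≤ 1. Any graph with an edge has treewidth ≥ 1, and G has the edge 1–5. Combining the bounds, tw(G) = 1.

1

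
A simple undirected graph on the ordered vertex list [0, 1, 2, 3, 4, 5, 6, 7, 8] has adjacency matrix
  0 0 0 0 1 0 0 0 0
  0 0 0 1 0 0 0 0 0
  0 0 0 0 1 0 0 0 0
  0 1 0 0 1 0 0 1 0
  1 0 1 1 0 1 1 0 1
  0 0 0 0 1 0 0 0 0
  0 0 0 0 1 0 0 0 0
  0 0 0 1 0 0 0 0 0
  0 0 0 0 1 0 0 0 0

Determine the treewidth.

A width-1 tree decomposition is:
Bags: B1 = {3, 4}  B2 = {1, 3}  B3 = {3, 7}  B4 = {4, 8}  B5 = {0, 4}  B6 = {4, 6}  B7 = {4, 5}  B8 = {2, 4}
Tree: B1–B2, B2–B3, B1–B4, B4–B5, B4–B6, B4–B7, B5–B8
Every bag has size at most 2, so the width is 2 − 1 = 1 and tw(G) ≤ 1. Any graph with an edge has treewidth ≥ 1, and G has the edge 4–3. Combining the bounds, tw(G) = 1.

1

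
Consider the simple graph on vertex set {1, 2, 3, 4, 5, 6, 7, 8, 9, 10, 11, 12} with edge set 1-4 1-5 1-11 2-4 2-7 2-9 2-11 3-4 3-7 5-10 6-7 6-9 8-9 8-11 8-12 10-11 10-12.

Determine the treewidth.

3

A width-3 tree decomposition is:
Bags: B1 = {5, 8, 10, 12}  B2 = {5, 8, 10, 11}  B3 = {1, 5, 8, 11}  B4 = {1, 8, 9, 11}  B5 = {1, 2, 9, 11}  B6 = {1, 2, 4, 9}  B7 = {2, 4, 6, 9}  B8 = {2, 4, 6, 7}  B9 = {3, 4, 6, 7}
Tree: B1–B2, B2–B3, B3–B4, B4–B5, B5–B6, B6–B7, B7–B8, B8–B9
The largest bag has 4 vertices, giving width 3; this decomposition certifies tw(G) ≤ 3. For the lower bound: the 4 vertex sets {5,10,12}, {8}, {11}, {1,2,4,9} are disjoint, each induces a connected subgraph, and every pair is joined by at least one edge of G. Contracting each set to a single vertex therefore yields K_{4} as a minor, and since treewidth is minor-monotone, tw(G) ≥ tw(K_{4}) = 3. Hence tw(G) = 3 exactly.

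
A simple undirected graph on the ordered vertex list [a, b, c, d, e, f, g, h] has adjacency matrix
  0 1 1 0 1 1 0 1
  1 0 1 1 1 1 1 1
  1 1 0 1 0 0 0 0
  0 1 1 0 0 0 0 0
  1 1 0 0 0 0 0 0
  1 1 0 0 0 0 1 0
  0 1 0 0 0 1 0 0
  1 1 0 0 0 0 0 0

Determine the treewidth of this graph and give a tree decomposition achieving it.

Treewidth 2.
One optimal decomposition is:
Bags: B1 = {a, b, c}  B2 = {a, b, f}  B3 = {b, f, g}  B4 = {a, b, h}  B5 = {b, c, d}  B6 = {a, b, e}
Tree: B1–B2, B2–B3, B1–B4, B1–B5, B2–B6

Each bag holds 3 vertices, so the decomposition has width 2, which upper-bounds the treewidth. On the other hand G contains the 3-clique {b, c, d}. A clique must lie in a single bag of any decomposition, so no decomposition can have width below 2. Combining the bounds, tw(G) = 2.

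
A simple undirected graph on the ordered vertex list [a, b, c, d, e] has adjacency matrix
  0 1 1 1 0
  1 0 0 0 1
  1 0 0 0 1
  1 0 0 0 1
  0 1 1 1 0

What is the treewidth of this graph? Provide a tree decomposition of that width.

Treewidth 2.
Bags: B1 = {a, c, e}  B2 = {a, d, e}  B3 = {a, b, e}
Tree: B1–B2, B2–B3

Every bag has size at most 3, so the width is 3 − 1 = 2 and tw(G) ≤ 2. For the lower bound, G contains the cycle a–c–e–d–a, so G is not a forest; only forests have treewidth ≤ 1, hence tw(G) ≥ 2. Therefore the treewidth is 2.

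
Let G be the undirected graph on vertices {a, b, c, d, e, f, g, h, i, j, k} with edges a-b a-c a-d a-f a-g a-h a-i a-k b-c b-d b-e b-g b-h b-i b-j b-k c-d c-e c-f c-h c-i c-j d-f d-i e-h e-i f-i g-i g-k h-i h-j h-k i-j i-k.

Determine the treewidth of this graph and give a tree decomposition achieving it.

Every bag has size at most 5, so the width is 5 − 1 = 4 and tw(G) ≤ 4. For the lower bound, the 5 vertices {a, c, d, f, i} are pairwise adjacent, and any tree decomposition puts a clique entirely inside one bag — forcing width ≥ 4. Combining the bounds, tw(G) = 4.

Treewidth 4.
One optimal decomposition is:
Bags: B1 = {a, b, c, h, i}  B2 = {a, b, c, d, i}  B3 = {b, c, h, i, j}  B4 = {a, b, h, i, k}  B5 = {a, b, g, i, k}  B6 = {a, c, d, f, i}  B7 = {b, c, e, h, i}
Tree: B1–B2, B1–B3, B1–B4, B4–B5, B2–B6, B1–B7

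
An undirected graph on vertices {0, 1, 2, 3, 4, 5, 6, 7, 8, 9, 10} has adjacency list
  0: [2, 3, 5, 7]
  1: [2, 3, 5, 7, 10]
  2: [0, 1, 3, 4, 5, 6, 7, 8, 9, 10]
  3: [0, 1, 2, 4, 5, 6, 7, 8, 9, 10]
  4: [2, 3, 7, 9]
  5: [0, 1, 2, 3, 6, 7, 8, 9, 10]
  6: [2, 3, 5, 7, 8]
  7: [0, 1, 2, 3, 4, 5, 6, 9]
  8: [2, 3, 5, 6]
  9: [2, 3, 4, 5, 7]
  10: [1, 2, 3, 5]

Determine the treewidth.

A width-4 tree decomposition is:
Bags: B1 = {2, 3, 5, 7, 9}  B2 = {2, 3, 5, 6, 7}  B3 = {1, 2, 3, 5, 7}  B4 = {0, 2, 3, 5, 7}  B5 = {2, 3, 4, 7, 9}  B6 = {2, 3, 5, 6, 8}  B7 = {1, 2, 3, 5, 10}
Tree: B1–B2, B1–B3, B3–B4, B1–B5, B2–B6, B3–B7
Each bag holds 5 vertices, so the decomposition has width 4, which upper-bounds the treewidth. For the lower bound, the 5 vertices {2, 3, 4, 7, 9} are pairwise adjacent, and any tree decomposition puts a clique entirely inside one bag — forcing width ≥ 4. Combining the bounds, tw(G) = 4.

4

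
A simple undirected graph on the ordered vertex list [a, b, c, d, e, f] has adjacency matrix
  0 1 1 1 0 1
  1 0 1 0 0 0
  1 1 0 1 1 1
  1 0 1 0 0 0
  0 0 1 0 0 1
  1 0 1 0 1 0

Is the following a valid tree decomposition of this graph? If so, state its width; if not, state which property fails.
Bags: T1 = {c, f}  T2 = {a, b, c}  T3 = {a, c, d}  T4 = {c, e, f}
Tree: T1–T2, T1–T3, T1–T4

A tree decomposition must satisfy three properties: every vertex lies in some bag; for every edge, both endpoints lie together in some bag; and for every vertex, the bags containing it form a connected subtree. Here edge (a,f) lies in no bag, so the decomposition is invalid.

No — edge (a,f) lies in no bag.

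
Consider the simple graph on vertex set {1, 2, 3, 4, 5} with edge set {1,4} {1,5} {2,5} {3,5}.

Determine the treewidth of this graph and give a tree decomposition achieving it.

The largest bag has 2 vertices, giving width 1; this decomposition certifies tw(G) ≤ 1. Any graph with an edge has treewidth ≥ 1, and G has the edge 5–3. Therefore the treewidth is 1.

Treewidth 1.
Bags: B1 = {3, 5}  B2 = {1, 5}  B3 = {2, 5}  B4 = {1, 4}
Tree: B1–B2, B1–B3, B2–B4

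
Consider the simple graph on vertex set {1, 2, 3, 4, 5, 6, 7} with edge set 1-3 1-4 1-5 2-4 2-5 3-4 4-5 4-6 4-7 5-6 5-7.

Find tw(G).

2

A width-2 tree decomposition is:
Bags: B1 = {4, 5, 7}  B2 = {2, 4, 5}  B3 = {1, 4, 5}  B4 = {4, 5, 6}  B5 = {1, 3, 4}
Tree: B1–B2, B2–B3, B1–B4, B3–B5
Every bag has size at most 3, so the width is 3 − 1 = 2 and tw(G) ≤ 2. For the lower bound, the 3 vertices {1, 3, 4} are pairwise adjacent, and any tree decomposition puts a clique entirely inside one bag — forcing width ≥ 2. Hence tw(G) = 2 exactly.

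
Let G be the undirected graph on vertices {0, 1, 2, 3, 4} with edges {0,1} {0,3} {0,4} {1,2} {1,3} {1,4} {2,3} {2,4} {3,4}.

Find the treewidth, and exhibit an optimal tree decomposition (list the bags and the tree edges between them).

Every bag has size at most 4, so the width is 4 − 1 = 3 and tw(G) ≤ 3. On the other hand G contains the 4-clique {0, 1, 3, 4}. A clique must lie in a single bag of any decomposition, so no decomposition can have width below 3. Combining the bounds, tw(G) = 3.

Treewidth 3.
Bags: B1 = {0, 1, 3, 4}  B2 = {1, 2, 3, 4}
Tree: B1–B2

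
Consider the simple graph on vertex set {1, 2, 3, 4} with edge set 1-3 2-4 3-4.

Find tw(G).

1

A width-1 tree decomposition is:
Bags: B1 = {3, 4}  B2 = {2, 4}  B3 = {1, 3}
Tree: B1–B2, B1–B3
The largest bag has 2 vertices, giving width 1; this decomposition certifies tw(G) ≤ 1. Since G has at least one edge (e.g. 4–3), it is not an edgeless graph, so tw(G) ≥ 1. Therefore the treewidth is 1.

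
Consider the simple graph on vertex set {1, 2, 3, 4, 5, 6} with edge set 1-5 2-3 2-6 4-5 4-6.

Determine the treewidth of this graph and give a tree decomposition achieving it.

Treewidth 1.
One optimal decomposition is:
Bags: B1 = {2, 3}  B2 = {2, 6}  B3 = {4, 6}  B4 = {4, 5}  B5 = {1, 5}
Tree: B1–B2, B2–B3, B3–B4, B4–B5

Every bag has size at most 2, so the width is 2 − 1 = 1 and tw(G) ≤ 1. G has an edge, so its treewidth is at least 1. Hence tw(G) = 1 exactly.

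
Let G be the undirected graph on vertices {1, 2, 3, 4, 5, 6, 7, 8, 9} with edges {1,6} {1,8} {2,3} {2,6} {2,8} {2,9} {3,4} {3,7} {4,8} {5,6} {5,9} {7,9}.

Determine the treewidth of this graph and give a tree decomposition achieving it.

Treewidth 3.
One optimal decomposition is:
Bags: B1 = {1, 4, 6, 8}  B2 = {2, 4, 6, 8}  B3 = {2, 3, 4, 6}  B4 = {2, 3, 5, 6}  B5 = {2, 3, 5, 9}  B6 = {3, 5, 7, 9}
Tree: B1–B2, B2–B3, B3–B4, B4–B5, B5–B6

The largest bag has 4 vertices, giving width 3; this decomposition certifies tw(G) ≤ 3. For the lower bound: the 4 vertex sets {1,4,8}, {6}, {2}, {3,5,7,9} are disjoint, each induces a connected subgraph, and every pair is joined by at least one edge of G. Contracting each set to a single vertex therefore yields K_{4} as a minor, and since treewidth is minor-monotone, tw(G) ≥ tw(K_{4}) = 3. Therefore the treewidth is 3.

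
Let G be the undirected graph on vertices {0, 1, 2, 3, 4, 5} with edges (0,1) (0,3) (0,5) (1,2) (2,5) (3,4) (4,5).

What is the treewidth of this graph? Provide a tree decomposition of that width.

Every bag has size at most 3, so the width is 3 − 1 = 2 and tw(G) ≤ 2. For the lower bound, G contains the cycle 1–2–5–0–1, so G is not a forest; only forests have treewidth ≤ 1, hence tw(G) ≥ 2. The upper and lower bounds meet at 2, so that is the treewidth.

Treewidth 2.
Bags: B1 = {0, 1, 2}  B2 = {0, 2, 5}  B3 = {0, 3, 5}  B4 = {3, 4, 5}
Tree: B1–B2, B2–B3, B3–B4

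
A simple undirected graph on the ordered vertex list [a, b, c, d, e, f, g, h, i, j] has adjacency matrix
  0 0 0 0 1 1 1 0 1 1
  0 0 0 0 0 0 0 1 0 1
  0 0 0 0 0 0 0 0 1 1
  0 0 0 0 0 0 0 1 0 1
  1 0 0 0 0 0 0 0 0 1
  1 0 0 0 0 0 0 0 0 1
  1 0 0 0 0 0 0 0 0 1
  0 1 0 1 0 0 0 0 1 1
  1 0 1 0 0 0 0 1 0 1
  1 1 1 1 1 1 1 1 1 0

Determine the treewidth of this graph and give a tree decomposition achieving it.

Treewidth 2.
One such decomposition:
Bags: B1 = {c, i, j}  B2 = {a, i, j}  B3 = {h, i, j}  B4 = {a, e, j}  B5 = {a, f, j}  B6 = {a, g, j}  B7 = {b, h, j}  B8 = {d, h, j}
Tree: B1–B2, B1–B3, B2–B4, B4–B5, B2–B6, B3–B7, B3–B8

The largest bag has 3 vertices, giving width 2; this decomposition certifies tw(G) ≤ 2. Conversely, {d, h, j} is a clique of size 3, and the vertices of any clique must share a bag in every tree decomposition; so some bag has ≥ 3 vertices and tw(G) ≥ 2. The upper and lower bounds meet at 2, so that is the treewidth.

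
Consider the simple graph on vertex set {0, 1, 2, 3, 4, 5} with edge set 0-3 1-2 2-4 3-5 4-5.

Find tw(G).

1

A width-1 tree decomposition is:
Bags: B1 = {0, 3}  B2 = {3, 5}  B3 = {4, 5}  B4 = {2, 4}  B5 = {1, 2}
Tree: B1–B2, B2–B3, B3–B4, B4–B5
The largest bag has 2 vertices, giving width 1; this decomposition certifies tw(G) ≤ 1. G has an edge, so its treewidth is at least 1. The upper and lower bounds meet at 1, so that is the treewidth.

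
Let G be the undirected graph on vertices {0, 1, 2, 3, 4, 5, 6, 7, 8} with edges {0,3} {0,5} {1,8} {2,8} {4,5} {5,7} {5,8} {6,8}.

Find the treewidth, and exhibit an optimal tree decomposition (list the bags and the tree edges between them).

Every bag has size at most 2, so the width is 2 − 1 = 1 and tw(G) ≤ 1. Since G has at least one edge (e.g. 5–8), it is not an edgeless graph, so tw(G) ≥ 1. Therefore the treewidth is 1.

Treewidth 1.
Bags: B1 = {5, 8}  B2 = {0, 5}  B3 = {5, 7}  B4 = {6, 8}  B5 = {1, 8}  B6 = {4, 5}  B7 = {0, 3}  B8 = {2, 8}
Tree: B1–B2, B1–B3, B1–B4, B1–B5, B2–B6, B2–B7, B4–B8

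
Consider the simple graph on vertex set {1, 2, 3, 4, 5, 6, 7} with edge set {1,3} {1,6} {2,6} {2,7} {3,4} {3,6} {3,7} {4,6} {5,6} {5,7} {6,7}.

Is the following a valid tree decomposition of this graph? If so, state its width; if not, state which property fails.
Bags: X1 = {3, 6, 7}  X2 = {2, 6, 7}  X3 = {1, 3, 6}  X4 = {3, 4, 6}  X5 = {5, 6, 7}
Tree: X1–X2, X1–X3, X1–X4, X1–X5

Yes; width 2.

Every vertex of G appears in some bag (union = {1, 2, 3, 4, 5, 6, 7}); every edge is covered by a bag; and for each vertex v the set of bags containing v is connected in the bag tree. The decomposition is therefore valid. The largest bag has 3 vertices, so the width is 2.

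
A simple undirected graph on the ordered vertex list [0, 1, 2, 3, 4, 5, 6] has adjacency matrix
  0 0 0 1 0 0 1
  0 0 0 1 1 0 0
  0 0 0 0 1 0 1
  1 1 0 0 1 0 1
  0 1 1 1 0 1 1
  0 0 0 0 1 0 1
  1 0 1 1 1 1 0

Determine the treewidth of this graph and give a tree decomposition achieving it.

Every bag has size at most 3, so the width is 3 − 1 = 2 and tw(G) ≤ 2. For the lower bound, the 3 vertices {0, 3, 6} are pairwise adjacent, and any tree decomposition puts a clique entirely inside one bag — forcing width ≥ 2. Combining the bounds, tw(G) = 2.

Treewidth 2.
Bags: B1 = {4, 5, 6}  B2 = {3, 4, 6}  B3 = {2, 4, 6}  B4 = {1, 3, 4}  B5 = {0, 3, 6}
Tree: B1–B2, B2–B3, B2–B4, B2–B5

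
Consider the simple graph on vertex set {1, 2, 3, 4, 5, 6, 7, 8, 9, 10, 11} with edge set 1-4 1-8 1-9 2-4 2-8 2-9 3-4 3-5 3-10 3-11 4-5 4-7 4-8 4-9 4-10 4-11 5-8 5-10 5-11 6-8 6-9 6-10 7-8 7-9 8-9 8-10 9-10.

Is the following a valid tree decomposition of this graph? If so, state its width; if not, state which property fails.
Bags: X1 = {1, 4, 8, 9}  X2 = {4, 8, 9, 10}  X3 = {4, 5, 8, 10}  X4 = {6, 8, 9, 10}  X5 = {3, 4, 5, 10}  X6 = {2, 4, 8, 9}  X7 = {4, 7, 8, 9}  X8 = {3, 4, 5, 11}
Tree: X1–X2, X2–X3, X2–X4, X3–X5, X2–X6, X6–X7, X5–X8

Yes; width 3.

Vertex coverage: the bags together contain {1, 2, 3, 4, 5, 6, 7, 8, 9, 10, 11}, the full vertex set. Edge coverage: each edge of G has both endpoints in at least one bag. Running intersection: for every vertex, the bags containing it form a connected subtree. All three properties hold, so this is a valid tree decomposition of width max|bag| − 1 = 3, and hence tw(G) ≤ 3.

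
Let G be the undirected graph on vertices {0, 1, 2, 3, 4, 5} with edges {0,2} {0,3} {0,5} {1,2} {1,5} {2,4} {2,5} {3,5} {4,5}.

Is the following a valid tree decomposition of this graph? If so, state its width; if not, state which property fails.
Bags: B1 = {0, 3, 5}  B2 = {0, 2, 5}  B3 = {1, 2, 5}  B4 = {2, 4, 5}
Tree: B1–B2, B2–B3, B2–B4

Yes; width 2.

Vertex coverage: the bags together contain {0, 1, 2, 3, 4, 5}, the full vertex set. Edge coverage: each edge of G has both endpoints in at least one bag. Running intersection: for every vertex, the bags containing it form a connected subtree. All three properties hold, so this is a valid tree decomposition of width max|bag| − 1 = 2, and hence tw(G) ≤ 2.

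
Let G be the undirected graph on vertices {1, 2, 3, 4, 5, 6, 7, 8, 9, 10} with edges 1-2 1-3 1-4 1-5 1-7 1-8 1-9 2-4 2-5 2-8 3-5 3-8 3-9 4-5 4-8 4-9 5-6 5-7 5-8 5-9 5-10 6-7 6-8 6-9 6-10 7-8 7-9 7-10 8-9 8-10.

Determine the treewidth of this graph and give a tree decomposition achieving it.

Treewidth 4.
One such decomposition:
Bags: B1 = {1, 4, 5, 8, 9}  B2 = {1, 5, 7, 8, 9}  B3 = {5, 6, 7, 8, 9}  B4 = {5, 6, 7, 8, 10}  B5 = {1, 2, 4, 5, 8}  B6 = {1, 3, 5, 8, 9}
Tree: B1–B2, B2–B3, B3–B4, B1–B5, B1–B6

The largest bag has 5 vertices, giving width 4; this decomposition certifies tw(G) ≤ 4. On the other hand G contains the 5-clique {1, 3, 5, 8, 9}. A clique must lie in a single bag of any decomposition, so no decomposition can have width below 4. The upper and lower bounds meet at 4, so that is the treewidth.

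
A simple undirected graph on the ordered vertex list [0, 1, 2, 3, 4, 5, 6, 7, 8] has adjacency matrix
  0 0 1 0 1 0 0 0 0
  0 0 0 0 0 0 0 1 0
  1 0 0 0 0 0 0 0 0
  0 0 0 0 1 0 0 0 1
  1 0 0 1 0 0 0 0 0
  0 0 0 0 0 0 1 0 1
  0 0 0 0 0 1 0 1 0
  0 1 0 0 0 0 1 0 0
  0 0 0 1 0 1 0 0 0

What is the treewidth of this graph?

1

A width-1 tree decomposition is:
Bags: B1 = {1, 7}  B2 = {6, 7}  B3 = {5, 6}  B4 = {5, 8}  B5 = {3, 8}  B6 = {3, 4}  B7 = {0, 4}  B8 = {0, 2}
Tree: B1–B2, B2–B3, B3–B4, B4–B5, B5–B6, B6–B7, B7–B8
Every bag has size at most 2, so the width is 2 − 1 = 1 and tw(G) ≤ 1. Since G has at least one edge (e.g. 1–7), it is not an edgeless graph, so tw(G) ≥ 1. Therefore the treewidth is 1.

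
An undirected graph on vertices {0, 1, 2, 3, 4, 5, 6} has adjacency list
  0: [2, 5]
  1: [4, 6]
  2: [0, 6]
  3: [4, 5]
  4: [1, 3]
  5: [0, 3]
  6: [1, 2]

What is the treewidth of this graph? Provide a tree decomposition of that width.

Treewidth 2.
One such decomposition:
Bags: B1 = {3, 4, 5}  B2 = {1, 4, 5}  B3 = {1, 5, 6}  B4 = {2, 5, 6}  B5 = {0, 2, 5}
Tree: B1–B2, B2–B3, B3–B4, B4–B5

Each bag holds 3 vertices, so the decomposition has width 2, which upper-bounds the treewidth. For the lower bound, G contains the cycle 5–3–4–1–6–2–0–5, so G is not a forest; only forests have treewidth ≤ 1, hence tw(G) ≥ 2. Combining the bounds, tw(G) = 2.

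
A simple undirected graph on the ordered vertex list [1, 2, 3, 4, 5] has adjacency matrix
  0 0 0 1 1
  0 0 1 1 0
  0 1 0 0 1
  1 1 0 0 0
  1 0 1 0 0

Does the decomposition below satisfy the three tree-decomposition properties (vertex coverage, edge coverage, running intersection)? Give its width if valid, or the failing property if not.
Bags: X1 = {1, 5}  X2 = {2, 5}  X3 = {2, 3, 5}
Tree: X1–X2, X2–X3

A tree decomposition must satisfy three properties: every vertex lies in some bag; for every edge, both endpoints lie together in some bag; and for every vertex, the bags containing it form a connected subtree. Here vertex 4 appears in no bag, so the decomposition is invalid.

No — vertex 4 appears in no bag.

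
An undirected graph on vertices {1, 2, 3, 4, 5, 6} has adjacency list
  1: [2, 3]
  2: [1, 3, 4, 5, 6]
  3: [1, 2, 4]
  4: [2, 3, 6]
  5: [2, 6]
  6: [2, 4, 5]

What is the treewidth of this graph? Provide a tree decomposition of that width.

Treewidth 2.
One optimal decomposition is:
Bags: B1 = {2, 3, 4}  B2 = {1, 2, 3}  B3 = {2, 4, 6}  B4 = {2, 5, 6}
Tree: B1–B2, B1–B3, B3–B4

The largest bag has 3 vertices, giving width 2; this decomposition certifies tw(G) ≤ 2. For the lower bound, the 3 vertices {1, 2, 3} are pairwise adjacent, and any tree decomposition puts a clique entirely inside one bag — forcing width ≥ 2. Combining the bounds, tw(G) = 2.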